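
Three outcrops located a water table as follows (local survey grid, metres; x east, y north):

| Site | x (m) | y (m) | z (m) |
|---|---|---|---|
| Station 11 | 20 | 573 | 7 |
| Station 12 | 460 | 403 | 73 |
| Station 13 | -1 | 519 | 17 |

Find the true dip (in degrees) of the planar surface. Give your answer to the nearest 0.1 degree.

Two edge vectors: Station 11→Station 12 = (440, -170, 66), Station 11→Station 13 = (-21, -54, 10).
Normal n = (Station 11→Station 12) × (Station 11→Station 13) = (1864, -5786, -27330).
So ∂z/∂x = −n_x/n_z = 0.06820 and ∂z/∂y = −n_y/n_z = −0.21171.
Gradient magnitude |∇z| = √(a² + b²) = √(0.00465 + 0.04482) = 0.22242.
True dip = arctan(0.22242) = 12.5°, dipping toward NNW (azimuth ≈ 342°).

12.5°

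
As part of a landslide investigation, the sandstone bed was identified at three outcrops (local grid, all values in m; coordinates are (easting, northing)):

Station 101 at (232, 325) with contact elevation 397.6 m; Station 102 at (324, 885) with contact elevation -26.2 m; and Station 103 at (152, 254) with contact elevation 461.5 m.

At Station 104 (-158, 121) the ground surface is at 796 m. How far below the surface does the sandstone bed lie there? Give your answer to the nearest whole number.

Let the plane be z = a·E + b·N + c.
Station 102−Station 101: 92a + 560b = −423.8;  Station 103−Station 101: −80a − 71b = 63.9.
Solving gives a = −0.14880, b = −0.73234.
Then c = 397.6 − a·232 − b·325 = 670.13.
At (-158, 121): z_contact = 23.5 − 88.6 + 670.13 = 605.0 m.
Depth below ground = 796 − 605.0 = 191 m.

191 m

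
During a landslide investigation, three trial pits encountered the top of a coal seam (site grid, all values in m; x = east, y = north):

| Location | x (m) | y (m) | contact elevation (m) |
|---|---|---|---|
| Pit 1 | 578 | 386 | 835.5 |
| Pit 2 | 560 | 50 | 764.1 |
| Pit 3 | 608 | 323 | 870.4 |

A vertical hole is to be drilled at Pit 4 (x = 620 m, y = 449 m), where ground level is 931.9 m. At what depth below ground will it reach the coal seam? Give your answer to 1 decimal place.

Let the plane be z = a·x + b·y + c.
Pit 2−Pit 1: −18a − 336b = −71.4;  Pit 3−Pit 1: 30a − 63b = 34.9.
Solving gives a = 1.44682, b = 0.13499.
Then c = 835.5 − a·578 − b·386 = −52.87.
At (620, 449): z_contact = 897.03 + 60.61 − 52.87 = 904.77 m.
Depth below ground = 931.9 − 904.77 = 27.1 m.

27.1 m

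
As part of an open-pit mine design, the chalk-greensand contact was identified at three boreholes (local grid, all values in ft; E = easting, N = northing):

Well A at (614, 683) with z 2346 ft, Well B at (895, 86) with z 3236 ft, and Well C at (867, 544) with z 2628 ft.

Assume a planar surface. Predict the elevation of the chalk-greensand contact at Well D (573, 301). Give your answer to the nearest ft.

Let the plane be z = a·E + b·N + c.
Well B−Well A: 281a − 597b = 890;  Well C−Well A: 253a − 139b = 282.
Solving gives a = 0.39867, b = −1.30314.
Then c = 2346 − a·614 − b·683 = 2991.26.
At (573, 301): z = 228.4 − 392.2 + 2991.26 = 2827.5 ft.

2827 ft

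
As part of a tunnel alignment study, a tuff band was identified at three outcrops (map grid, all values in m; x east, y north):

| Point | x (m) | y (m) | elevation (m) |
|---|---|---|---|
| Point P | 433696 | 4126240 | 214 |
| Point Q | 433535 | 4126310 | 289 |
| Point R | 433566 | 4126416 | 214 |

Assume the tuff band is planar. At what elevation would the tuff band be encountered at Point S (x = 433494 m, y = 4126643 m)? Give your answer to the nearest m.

Let the plane be z = a·x + b·y + c.
Point Q−Point P: −161a + 70b = 75;  Point R−Point P: −130a + 176b = 0.
Solving gives a = −0.68621335, b = −0.50686213.
Then c = 214 − a·433696 − b·4126240 = 2389256.79.
At (433494, 4126643): z = −297469.4 − 2091639.1 + 2389256.79 = 148.3 m.

148 m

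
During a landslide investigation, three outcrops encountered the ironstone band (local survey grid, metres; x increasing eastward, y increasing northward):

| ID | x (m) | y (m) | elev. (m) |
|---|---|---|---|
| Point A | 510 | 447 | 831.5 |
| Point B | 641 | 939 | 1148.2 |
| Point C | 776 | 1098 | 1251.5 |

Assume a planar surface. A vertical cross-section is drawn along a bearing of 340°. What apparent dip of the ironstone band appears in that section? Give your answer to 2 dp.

30.91°

Let the plane be z = a·x + b·y + c.
Point B−Point A: 131a + 492b = 316.7;  Point C−Point A: 266a + 651b = 420.
Solving gives a = 0.01027, b = 0.64096.
Unit vector along 340° is (sin 340°, cos 340°) = (-0.3420, 0.9397).
Slope in that direction = a·(-0.3420) + b·(0.9397) = 0.59880.
Apparent dip = arctan|0.59880| = 30.91° (true dip is 32.7°, so apparent ≤ true as expected).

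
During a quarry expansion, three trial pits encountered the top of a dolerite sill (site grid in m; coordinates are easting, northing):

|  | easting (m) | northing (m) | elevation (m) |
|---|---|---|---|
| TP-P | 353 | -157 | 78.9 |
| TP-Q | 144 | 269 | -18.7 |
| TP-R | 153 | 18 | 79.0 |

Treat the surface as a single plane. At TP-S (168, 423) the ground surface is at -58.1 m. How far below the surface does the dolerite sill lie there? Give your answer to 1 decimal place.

30.9 m

Let the plane be z = a·easting + b·northing + c.
TP-Q−TP-P: −209a + 426b = −97.6;  TP-R−TP-P: −200a + 175b = 0.1.
Solving gives a = −0.35214, b = −0.40187.
Then c = 78.9 − a·353 − b·-157 = 140.11.
At (168, 423): z_contact = −59.16 − 169.99 + 140.11 = -89.04 m.
Depth below ground = -58.1 − (-89.04) = 30.9 m.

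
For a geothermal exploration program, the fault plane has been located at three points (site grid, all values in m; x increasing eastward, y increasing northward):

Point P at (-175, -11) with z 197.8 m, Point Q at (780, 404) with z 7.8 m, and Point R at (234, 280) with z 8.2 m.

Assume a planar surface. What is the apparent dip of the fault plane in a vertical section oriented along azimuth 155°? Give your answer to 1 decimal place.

43.8°

Two edge vectors: Point P→Point Q = (955, 415, -190), Point P→Point R = (409, 291, -189.6).
Normal n = (Point P→Point Q) × (Point P→Point R) = (-23394, 103358, 108170).
So ∂z/∂x = −n_x/n_z = 0.21627 and ∂z/∂y = −n_y/n_z = −0.95551.
Unit vector along 155° is (sin 155°, cos 155°) = (0.4226, -0.9063).
Slope in that direction = a·(0.4226) + b·(-0.9063) = 0.95739.
Apparent dip = arctan|0.95739| = 43.8° (true dip is 44.4°, so apparent ≤ true as expected).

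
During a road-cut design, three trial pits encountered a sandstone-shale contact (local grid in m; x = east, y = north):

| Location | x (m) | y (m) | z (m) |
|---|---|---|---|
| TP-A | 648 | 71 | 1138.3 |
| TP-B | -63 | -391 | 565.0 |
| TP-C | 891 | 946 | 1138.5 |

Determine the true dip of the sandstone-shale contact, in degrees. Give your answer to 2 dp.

45.59°

Two edge vectors: TP-A→TP-B = (-711, -462, -573.3), TP-A→TP-C = (243, 875, 0.2).
Normal n = (TP-A→TP-B) × (TP-A→TP-C) = (501545.1, -139169.7, -509859).
So ∂z/∂x = −n_x/n_z = 0.98369 and ∂z/∂y = −n_y/n_z = −0.27296.
Gradient magnitude |∇z| = √(a² + b²) = √(0.96765 + 0.07451) = 1.02086.
True dip = arctan(1.02086) = 45.59°, dipping toward WNW (azimuth ≈ 286°).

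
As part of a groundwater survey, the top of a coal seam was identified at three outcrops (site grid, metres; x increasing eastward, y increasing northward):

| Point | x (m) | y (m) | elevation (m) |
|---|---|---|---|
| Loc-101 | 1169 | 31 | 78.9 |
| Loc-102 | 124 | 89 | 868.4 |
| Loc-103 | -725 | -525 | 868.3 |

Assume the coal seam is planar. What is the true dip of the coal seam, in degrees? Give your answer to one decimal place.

Two edge vectors: Loc-101→Loc-102 = (-1045, 58, 789.5), Loc-101→Loc-103 = (-1894, -556, 789.4).
Normal n = (Loc-101→Loc-102) × (Loc-101→Loc-103) = (484747.2, -670390, 690872).
So ∂z/∂x = −n_x/n_z = −0.70165 and ∂z/∂y = −n_y/n_z = 0.97035.
Gradient magnitude |∇z| = √(a² + b²) = √(0.49231 + 0.94159) = 1.19745.
True dip = arctan(1.19745) = 50.1°, dipping toward SE (azimuth ≈ 144°).

50.1°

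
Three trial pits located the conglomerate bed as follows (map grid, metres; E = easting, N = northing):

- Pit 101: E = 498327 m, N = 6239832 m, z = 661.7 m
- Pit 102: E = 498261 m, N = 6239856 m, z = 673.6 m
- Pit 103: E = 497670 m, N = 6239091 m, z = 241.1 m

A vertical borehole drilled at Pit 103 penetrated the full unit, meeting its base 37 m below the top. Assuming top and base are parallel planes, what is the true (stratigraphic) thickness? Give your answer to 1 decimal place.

32.4 m

Two edge vectors: Pit 101→Pit 102 = (-66, 24, 11.9), Pit 101→Pit 103 = (-657, -741, -420.6).
Normal n = (Pit 101→Pit 102) × (Pit 101→Pit 103) = (-1276.5, -35577.9, 64674).
So ∂z/∂E = −n_x/n_z = 0.01974 and ∂z/∂N = −n_y/n_z = 0.55011.
|∇z| = √(a²+b²) = 0.55047, so dip δ = arctan(0.55047) = 28.83°.
True thickness = vertical thickness × cos δ = 37 × cos 28.83° = 32.4 m.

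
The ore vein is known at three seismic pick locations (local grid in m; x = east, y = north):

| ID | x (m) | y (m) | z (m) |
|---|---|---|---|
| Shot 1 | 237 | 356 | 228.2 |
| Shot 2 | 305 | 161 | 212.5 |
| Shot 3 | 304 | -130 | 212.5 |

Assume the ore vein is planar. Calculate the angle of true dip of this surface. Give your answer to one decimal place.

12.9°

Let the plane be z = a·x + b·y + c.
Shot 2−Shot 1: 68a − 195b = −15.7;  Shot 3−Shot 1: 67a − 486b = −15.7.
Solving gives a = −0.22863, b = 0.00079.
Gradient magnitude |∇z| = √(a² + b²) = √(0.05227 + 0.00000) = 0.22863.
True dip = arctan(0.22863) = 12.9°, dipping toward E (azimuth ≈ 090°).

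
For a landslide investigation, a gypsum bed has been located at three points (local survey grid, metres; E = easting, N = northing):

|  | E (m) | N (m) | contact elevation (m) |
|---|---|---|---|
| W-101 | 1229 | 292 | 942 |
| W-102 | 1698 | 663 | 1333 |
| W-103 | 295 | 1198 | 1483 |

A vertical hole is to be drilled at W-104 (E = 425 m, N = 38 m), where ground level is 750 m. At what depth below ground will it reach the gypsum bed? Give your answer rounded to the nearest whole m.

Let the plane be z = a·E + b·N + c.
W-102−W-101: 469a + 371b = 391;  W-103−W-101: −934a + 906b = 541.
Solving gives a = 0.19903, b = 0.80231.
Then c = 942 − a·1229 − b·292 = 463.12.
At (425, 38): z_contact = 84.6 + 30.5 + 463.12 = 578.2 m.
Depth below ground = 750 − 578.2 = 172 m.

172 m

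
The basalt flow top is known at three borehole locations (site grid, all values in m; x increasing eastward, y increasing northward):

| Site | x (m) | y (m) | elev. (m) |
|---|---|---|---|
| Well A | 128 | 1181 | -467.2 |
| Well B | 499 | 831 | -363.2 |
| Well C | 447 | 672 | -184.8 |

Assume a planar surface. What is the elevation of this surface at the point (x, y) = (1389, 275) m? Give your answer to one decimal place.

Let the plane be z = a·x + b·y + c.
Well B−Well A: 371a − 350b = 104;  Well C−Well A: 319a − 509b = 282.4.
Solving gives a = −0.594696, b = −0.927521.
Then c = -467.2 − a·128 − b·1181 = 704.32.
At (1389, 275): z = −826.0 − 255.1 + 704.32 = -376.8 m.

-376.8 m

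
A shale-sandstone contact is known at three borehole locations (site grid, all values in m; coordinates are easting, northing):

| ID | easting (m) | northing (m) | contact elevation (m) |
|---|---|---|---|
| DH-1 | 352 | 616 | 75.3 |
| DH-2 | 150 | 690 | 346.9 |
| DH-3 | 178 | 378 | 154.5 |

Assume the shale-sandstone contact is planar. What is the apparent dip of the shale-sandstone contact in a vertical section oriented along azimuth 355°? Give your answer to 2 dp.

31.46°

Two edge vectors: DH-1→DH-2 = (-202, 74, 271.6), DH-1→DH-3 = (-174, -238, 79.2).
Normal n = (DH-1→DH-2) × (DH-1→DH-3) = (70501.6, -31260, 60952).
So ∂z/∂easting = −n_x/n_z = −1.15667 and ∂z/∂northing = −n_y/n_z = 0.51286.
Unit vector along 355° is (sin 355°, cos 355°) = (-0.0872, 0.9962).
Slope in that direction = a·(-0.0872) + b·(0.9962) = 0.61172.
Apparent dip = arctan|0.61172| = 31.46° (true dip is 51.7°, so apparent ≤ true as expected).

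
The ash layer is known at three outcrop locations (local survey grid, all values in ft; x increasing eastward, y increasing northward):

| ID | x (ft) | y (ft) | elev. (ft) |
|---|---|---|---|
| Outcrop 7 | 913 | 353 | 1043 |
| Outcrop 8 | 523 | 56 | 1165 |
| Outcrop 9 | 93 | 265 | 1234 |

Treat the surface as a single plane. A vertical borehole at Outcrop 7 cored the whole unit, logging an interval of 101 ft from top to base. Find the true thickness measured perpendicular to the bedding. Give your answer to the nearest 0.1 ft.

Let the plane be z = a·x + b·y + c.
Outcrop 8−Outcrop 7: −390a − 297b = 122;  Outcrop 9−Outcrop 7: −820a − 88b = 191.
Solving gives a = −0.21982, b = −0.12212.
|∇z| = √(a²+b²) = 0.25147, so dip δ = arctan(0.25147) = 14.12°.
True thickness = vertical thickness × cos δ = 101 × cos 14.12° = 98.0 ft.

98.0 ft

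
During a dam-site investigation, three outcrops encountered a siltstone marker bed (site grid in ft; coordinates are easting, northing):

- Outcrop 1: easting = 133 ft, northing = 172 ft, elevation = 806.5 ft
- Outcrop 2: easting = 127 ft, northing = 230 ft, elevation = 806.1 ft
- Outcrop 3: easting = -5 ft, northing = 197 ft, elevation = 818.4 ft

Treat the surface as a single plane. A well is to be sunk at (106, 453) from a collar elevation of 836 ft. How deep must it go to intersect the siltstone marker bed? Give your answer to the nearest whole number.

Let the plane be z = a·easting + b·northing + c.
Outcrop 2−Outcrop 1: −6a + 58b = −0.4;  Outcrop 3−Outcrop 1: −138a + 25b = 11.9.
Solving gives a = −0.08915, b = −0.01612.
Then c = 806.5 − a·133 − b·172 = 821.13.
At (106, 453): z_contact = −9.5 − 7.3 + 821.13 = 804.4 ft.
Depth below ground = 836 − 804.4 = 32 ft.

32 ft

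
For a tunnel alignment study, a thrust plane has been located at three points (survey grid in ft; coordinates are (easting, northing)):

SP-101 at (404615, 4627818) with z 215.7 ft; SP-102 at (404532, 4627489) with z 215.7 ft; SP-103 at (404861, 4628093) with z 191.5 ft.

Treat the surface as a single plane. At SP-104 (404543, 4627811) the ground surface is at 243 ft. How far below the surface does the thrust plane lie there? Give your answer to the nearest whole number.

Let the plane be z = a·E + b·N + c.
SP-102−SP-101: −83a − 329b = 0;  SP-103−SP-101: 246a + 275b = −24.2.
Solving gives a = −0.13701492, b = 0.03456607.
Then c = 215.7 − a·404615 − b·4627818 = −104311.51.
At (404543, 4627811): z_contact = −55428.4 + 159965.3 − 104311.51 = 225.3 ft.
Depth below ground = 243 − 225.3 = 18 ft.

18 ft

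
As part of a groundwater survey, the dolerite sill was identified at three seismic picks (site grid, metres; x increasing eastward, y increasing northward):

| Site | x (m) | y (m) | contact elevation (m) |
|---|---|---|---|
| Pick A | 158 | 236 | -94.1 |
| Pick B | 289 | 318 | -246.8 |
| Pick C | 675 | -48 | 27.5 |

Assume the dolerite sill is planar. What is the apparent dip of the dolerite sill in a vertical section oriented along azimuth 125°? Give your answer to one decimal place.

Let the plane be z = a·x + b·y + c.
Pick B−Pick A: 131a + 82b = −152.7;  Pick C−Pick A: 517a − 284b = 121.6.
Solving gives a = −0.41955, b = −1.19193.
Unit vector along 125° is (sin 125°, cos 125°) = (0.8192, -0.5736).
Slope in that direction = a·(0.8192) + b·(-0.5736) = 0.33999.
Apparent dip = arctan|0.33999| = 18.8° (true dip is 51.6°, so apparent ≤ true as expected).

18.8°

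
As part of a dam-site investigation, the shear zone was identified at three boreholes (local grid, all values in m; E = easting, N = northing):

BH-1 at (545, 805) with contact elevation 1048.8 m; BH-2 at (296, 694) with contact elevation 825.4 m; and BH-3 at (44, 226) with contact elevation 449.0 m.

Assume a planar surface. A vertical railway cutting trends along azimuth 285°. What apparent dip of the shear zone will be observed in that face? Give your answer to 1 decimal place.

Let the plane be z = a·E + b·N + c.
BH-2−BH-1: −249a − 111b = −223.4;  BH-3−BH-1: −501a − 579b = −599.8.
Solving gives a = 0.70879, b = 0.42262.
Unit vector along 285° is (sin 285°, cos 285°) = (-0.9659, 0.2588).
Slope in that direction = a·(-0.9659) + b·(0.2588) = −0.57526.
Apparent dip = arctan|0.57526| = 29.9° (true dip is 39.5°, so apparent ≤ true as expected).

29.9°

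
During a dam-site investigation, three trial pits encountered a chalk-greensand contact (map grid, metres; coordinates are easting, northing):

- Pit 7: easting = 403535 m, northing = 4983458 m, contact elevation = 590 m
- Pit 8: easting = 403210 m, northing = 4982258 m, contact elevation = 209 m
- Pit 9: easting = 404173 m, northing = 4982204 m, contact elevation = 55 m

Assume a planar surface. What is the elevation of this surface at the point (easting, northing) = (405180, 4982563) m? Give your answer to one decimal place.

Let the plane be z = a·easting + b·northing + c.
Pit 8−Pit 7: −325a − 1200b = −381;  Pit 9−Pit 7: 638a − 1254b = −535.
Solving gives a = −0.139987214, b = 0.355413204.
Then c = 590 − a·403535 − b·4983458 = −1714107.03.
At (405180, 4982563): z = −56720.0 + 1770868.7 − 1714107.03 = 41.6 m.

41.6 m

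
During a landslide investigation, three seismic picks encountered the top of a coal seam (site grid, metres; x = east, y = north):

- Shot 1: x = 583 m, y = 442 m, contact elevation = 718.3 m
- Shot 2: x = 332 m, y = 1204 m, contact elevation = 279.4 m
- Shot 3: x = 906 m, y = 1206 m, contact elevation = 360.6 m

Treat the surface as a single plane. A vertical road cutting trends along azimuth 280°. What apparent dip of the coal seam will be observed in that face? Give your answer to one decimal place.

Two edge vectors: Shot 1→Shot 2 = (-251, 762, -438.9), Shot 1→Shot 3 = (323, 764, -357.7).
Normal n = (Shot 1→Shot 2) × (Shot 1→Shot 3) = (62752.2, -231547.4, -437890).
So ∂z/∂x = −n_x/n_z = 0.14331 and ∂z/∂y = −n_y/n_z = −0.52878.
Unit vector along 280° is (sin 280°, cos 280°) = (-0.9848, 0.1736).
Slope in that direction = a·(-0.9848) + b·(0.1736) = −0.23295.
Apparent dip = arctan|0.23295| = 13.1° (true dip is 28.7°, so apparent ≤ true as expected).

13.1°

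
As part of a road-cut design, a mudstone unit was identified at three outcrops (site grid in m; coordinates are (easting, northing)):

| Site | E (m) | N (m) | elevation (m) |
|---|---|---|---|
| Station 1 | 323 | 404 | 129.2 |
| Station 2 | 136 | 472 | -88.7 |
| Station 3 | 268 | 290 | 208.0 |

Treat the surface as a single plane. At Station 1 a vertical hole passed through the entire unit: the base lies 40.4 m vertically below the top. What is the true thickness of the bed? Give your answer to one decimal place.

24.4 m

Let the plane be z = a·E + b·N + c.
Station 2−Station 1: −187a + 68b = −217.9;  Station 3−Station 1: −55a − 114b = 78.8.
Solving gives a = 0.77748, b = −1.06633.
|∇z| = √(a²+b²) = 1.31967, so dip δ = arctan(1.31967) = 52.85°.
True thickness = vertical thickness × cos δ = 40.4 × cos 52.85° = 24.4 m.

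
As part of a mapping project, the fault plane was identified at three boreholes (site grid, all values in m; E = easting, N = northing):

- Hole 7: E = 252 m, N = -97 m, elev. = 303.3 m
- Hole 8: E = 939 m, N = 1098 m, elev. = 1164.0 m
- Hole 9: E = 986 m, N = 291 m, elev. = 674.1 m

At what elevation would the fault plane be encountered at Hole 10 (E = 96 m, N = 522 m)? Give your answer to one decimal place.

657.6 m

Let the plane be z = a·E + b·N + c.
Hole 8−Hole 7: 687a + 1195b = 860.7;  Hole 9−Hole 7: 734a + 388b = 370.8.
Solving gives a = 0.178773, b = 0.617475.
Then c = 303.3 − a·252 − b·-97 = 318.14.
At (96, 522): z = 17.2 + 322.3 + 318.14 = 657.6 m.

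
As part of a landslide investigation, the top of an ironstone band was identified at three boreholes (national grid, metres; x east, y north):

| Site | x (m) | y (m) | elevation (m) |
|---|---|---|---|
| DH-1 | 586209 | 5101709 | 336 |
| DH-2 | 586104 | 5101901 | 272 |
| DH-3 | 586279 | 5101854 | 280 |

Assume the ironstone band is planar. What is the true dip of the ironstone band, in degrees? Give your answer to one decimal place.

20.1°

Two edge vectors: DH-1→DH-2 = (-105, 192, -64), DH-1→DH-3 = (70, 145, -56).
Normal n = (DH-1→DH-2) × (DH-1→DH-3) = (-1472, -10360, -28665).
So ∂z/∂x = −n_x/n_z = −0.05135 and ∂z/∂y = −n_y/n_z = −0.36142.
Gradient magnitude |∇z| = √(a² + b²) = √(0.00264 + 0.13062) = 0.36505.
True dip = arctan(0.36505) = 20.1°, dipping toward N (azimuth ≈ 008°).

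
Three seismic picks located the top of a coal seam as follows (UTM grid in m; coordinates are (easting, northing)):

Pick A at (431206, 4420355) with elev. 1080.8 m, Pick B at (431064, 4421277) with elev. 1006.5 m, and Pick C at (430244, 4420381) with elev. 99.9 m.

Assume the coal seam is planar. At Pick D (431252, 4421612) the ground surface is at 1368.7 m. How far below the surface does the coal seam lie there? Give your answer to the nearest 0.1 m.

Two edge vectors: Pick A→Pick B = (-142, 922, -74.3), Pick A→Pick C = (-962, 26, -980.9).
Normal n = (Pick A→Pick B) × (Pick A→Pick C) = (-902458, -67811.2, 883272).
So ∂z/∂E = −n_x/n_z = 1.021721508 and ∂z/∂N = −n_y/n_z = 0.076772727.
Intercept c from Pick A: 1080.8 − 440572.44 − 339362.71 = −778854.35.
At (431252, 4421612): z_contact = 440619.44 + 339459.21 − 778854.35 = 1224.30 m.
Depth below ground = 1368.7 − 1224.30 = 144.4 m.

144.4 m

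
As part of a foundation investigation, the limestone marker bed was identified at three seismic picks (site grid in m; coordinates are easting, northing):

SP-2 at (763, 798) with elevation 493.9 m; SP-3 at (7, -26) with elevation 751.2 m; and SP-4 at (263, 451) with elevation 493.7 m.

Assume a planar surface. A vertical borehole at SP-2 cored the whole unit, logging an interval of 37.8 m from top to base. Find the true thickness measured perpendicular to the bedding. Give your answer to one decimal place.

26.1 m

Two edge vectors: SP-2→SP-3 = (-756, -824, 257.3), SP-2→SP-4 = (-500, -347, -0.2).
Normal n = (SP-2→SP-3) × (SP-2→SP-4) = (89447.9, -128801.2, -149668).
So ∂z/∂easting = −n_x/n_z = 0.59764 and ∂z/∂northing = −n_y/n_z = −0.86058.
|∇z| = √(a²+b²) = 1.04775, so dip δ = arctan(1.04775) = 46.34°.
True thickness = vertical thickness × cos δ = 37.8 × cos 46.34° = 26.1 m.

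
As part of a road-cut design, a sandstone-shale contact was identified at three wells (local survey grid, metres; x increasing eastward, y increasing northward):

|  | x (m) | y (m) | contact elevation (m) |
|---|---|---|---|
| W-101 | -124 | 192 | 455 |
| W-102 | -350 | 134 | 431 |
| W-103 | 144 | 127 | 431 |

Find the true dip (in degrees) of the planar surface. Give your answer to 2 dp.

Let the plane be z = a·x + b·y + c.
W-102−W-101: −226a − 58b = −24;  W-103−W-101: 268a − 65b = −24.
Solving gives a = 0.00556, b = 0.39214.
Gradient magnitude |∇z| = √(a² + b²) = √(0.00003 + 0.15377) = 0.39218.
True dip = arctan(0.39218) = 21.41°, dipping toward S (azimuth ≈ 181°).

21.41°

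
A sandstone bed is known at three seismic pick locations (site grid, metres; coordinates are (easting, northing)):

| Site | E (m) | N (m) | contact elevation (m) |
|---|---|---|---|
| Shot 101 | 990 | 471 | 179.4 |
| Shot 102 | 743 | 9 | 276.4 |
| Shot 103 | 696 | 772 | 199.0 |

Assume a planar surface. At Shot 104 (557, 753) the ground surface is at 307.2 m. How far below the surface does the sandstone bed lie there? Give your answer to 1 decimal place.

Let the plane be z = a·E + b·N + c.
Shot 102−Shot 101: −247a − 462b = 97;  Shot 103−Shot 101: −294a + 301b = 19.6.
Solving gives a = −0.18200, b = −0.11265.
Then c = 179.4 − a·990 − b·471 = 412.64.
At (557, 753): z_contact = −101.37 − 84.83 + 412.64 = 226.44 m.
Depth below ground = 307.2 − 226.44 = 80.8 m.

80.8 m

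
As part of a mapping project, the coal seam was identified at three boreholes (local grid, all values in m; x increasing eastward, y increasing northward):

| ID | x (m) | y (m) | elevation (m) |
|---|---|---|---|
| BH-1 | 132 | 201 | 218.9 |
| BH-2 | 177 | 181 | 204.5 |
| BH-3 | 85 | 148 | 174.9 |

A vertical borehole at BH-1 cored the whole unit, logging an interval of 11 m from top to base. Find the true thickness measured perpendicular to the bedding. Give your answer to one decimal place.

Let the plane be z = a·x + b·y + c.
BH-2−BH-1: 45a − 20b = −14.4;  BH-3−BH-1: −47a − 53b = −44.
Solving gives a = 0.03513, b = 0.79904.
|∇z| = √(a²+b²) = 0.79981, so dip δ = arctan(0.79981) = 38.65°.
True thickness = vertical thickness × cos δ = 11 × cos 38.65° = 8.6 m.

8.6 m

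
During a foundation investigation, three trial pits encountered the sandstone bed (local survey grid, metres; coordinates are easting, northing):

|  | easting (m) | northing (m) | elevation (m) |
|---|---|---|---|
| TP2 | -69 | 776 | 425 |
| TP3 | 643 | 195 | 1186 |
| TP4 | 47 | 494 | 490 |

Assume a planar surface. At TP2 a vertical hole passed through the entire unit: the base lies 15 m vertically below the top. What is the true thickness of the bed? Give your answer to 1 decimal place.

Two edge vectors: TP2→TP3 = (712, -581, 761), TP2→TP4 = (116, -282, 65).
Normal n = (TP2→TP3) × (TP2→TP4) = (176837, 41996, -133388).
So ∂z/∂easting = −n_x/n_z = 1.32573 and ∂z/∂northing = −n_y/n_z = 0.31484.
|∇z| = √(a²+b²) = 1.36261, so dip δ = arctan(1.36261) = 53.73°.
True thickness = vertical thickness × cos δ = 15 × cos 53.73° = 8.9 m.

8.9 m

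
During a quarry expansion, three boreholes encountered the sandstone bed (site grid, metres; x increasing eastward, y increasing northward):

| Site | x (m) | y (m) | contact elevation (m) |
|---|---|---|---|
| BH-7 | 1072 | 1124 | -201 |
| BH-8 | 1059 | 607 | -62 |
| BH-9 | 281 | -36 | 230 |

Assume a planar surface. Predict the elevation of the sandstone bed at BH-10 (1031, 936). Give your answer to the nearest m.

-145 m

Two edge vectors: BH-7→BH-8 = (-13, -517, 139), BH-7→BH-9 = (-791, -1160, 431).
Normal n = (BH-7→BH-8) × (BH-7→BH-9) = (-61587, -104346, -393867).
So ∂z/∂x = −n_x/n_z = −0.15636 and ∂z/∂y = −n_y/n_z = −0.26493.
Intercept c from BH-7: -201 + 167.62 + 297.78 = 264.40.
At (1031, 936): z = −161.2 − 248.0 + 264.40 = -144.8 m.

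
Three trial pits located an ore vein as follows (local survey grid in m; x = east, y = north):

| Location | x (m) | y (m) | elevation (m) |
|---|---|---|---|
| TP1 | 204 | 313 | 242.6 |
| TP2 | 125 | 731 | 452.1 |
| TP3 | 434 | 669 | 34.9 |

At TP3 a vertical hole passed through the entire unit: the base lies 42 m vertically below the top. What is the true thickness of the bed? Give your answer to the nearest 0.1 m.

25.3 m

Let the plane be z = a·x + b·y + c.
TP2−TP1: −79a + 418b = 209.5;  TP3−TP1: 230a + 356b = −207.7.
Solving gives a = −1.29885, b = 0.25572.
|∇z| = √(a²+b²) = 1.32379, so dip δ = arctan(1.32379) = 52.93°.
True thickness = vertical thickness × cos δ = 42 × cos 52.93° = 25.3 m.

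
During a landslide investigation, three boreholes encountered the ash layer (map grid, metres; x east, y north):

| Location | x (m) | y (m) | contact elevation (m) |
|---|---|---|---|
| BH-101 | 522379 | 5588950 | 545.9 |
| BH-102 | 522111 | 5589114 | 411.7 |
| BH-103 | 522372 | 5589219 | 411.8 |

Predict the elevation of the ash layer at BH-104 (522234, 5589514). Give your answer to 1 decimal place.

238.8 m

Two edge vectors: BH-101→BH-102 = (-268, 164, -134.2), BH-101→BH-103 = (-7, 269, -134.1).
Normal n = (BH-101→BH-102) × (BH-101→BH-103) = (14107.4, -34999.4, -70944).
So ∂z/∂x = −n_x/n_z = 0.198852616 and ∂z/∂y = −n_y/n_z = −0.493338408.
Intercept c from BH-101: 545.9 − 103876.43 + 2757243.69 = 2653913.16.
At (522234, 5589514): z = 103847.6 − 2757521.9 + 2653913.16 = 238.8 m.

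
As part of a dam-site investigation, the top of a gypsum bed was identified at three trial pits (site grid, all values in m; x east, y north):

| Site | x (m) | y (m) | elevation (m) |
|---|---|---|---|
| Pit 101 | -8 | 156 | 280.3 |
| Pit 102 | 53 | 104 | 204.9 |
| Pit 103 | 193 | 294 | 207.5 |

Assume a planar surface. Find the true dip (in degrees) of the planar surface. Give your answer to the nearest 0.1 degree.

Two edge vectors: Pit 101→Pit 102 = (61, -52, -75.4), Pit 101→Pit 103 = (201, 138, -72.8).
Normal n = (Pit 101→Pit 102) × (Pit 101→Pit 103) = (14190.8, -10714.6, 18870).
So ∂z/∂x = −n_x/n_z = −0.75203 and ∂z/∂y = −n_y/n_z = 0.56781.
Gradient magnitude |∇z| = √(a² + b²) = √(0.56555 + 0.32241) = 0.94232.
True dip = arctan(0.94232) = 43.3°, dipping toward SE (azimuth ≈ 127°).

43.3°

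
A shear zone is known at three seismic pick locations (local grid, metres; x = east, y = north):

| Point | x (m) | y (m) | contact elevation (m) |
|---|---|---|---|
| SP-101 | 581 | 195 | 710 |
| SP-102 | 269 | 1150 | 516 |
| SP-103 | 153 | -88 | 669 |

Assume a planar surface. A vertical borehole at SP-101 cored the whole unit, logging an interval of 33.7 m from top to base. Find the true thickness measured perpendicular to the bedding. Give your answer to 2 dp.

Two edge vectors: SP-101→SP-102 = (-312, 955, -194), SP-101→SP-103 = (-428, -283, -41).
Normal n = (SP-101→SP-102) × (SP-101→SP-103) = (-94057, 70240, 497036).
So ∂z/∂x = −n_x/n_z = 0.18924 and ∂z/∂y = −n_y/n_z = −0.14132.
|∇z| = √(a²+b²) = 0.23618, so dip δ = arctan(0.23618) = 13.29°.
True thickness = vertical thickness × cos δ = 33.7 × cos 13.29° = 32.80 m.

32.80 m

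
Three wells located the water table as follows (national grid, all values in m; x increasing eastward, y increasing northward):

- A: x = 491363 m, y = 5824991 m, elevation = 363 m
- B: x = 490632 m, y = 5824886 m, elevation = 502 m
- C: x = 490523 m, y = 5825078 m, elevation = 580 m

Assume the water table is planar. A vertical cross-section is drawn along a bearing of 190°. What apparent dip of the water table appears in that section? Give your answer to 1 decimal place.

13.0°

Let the plane be z = a·x + b·y + c.
B−A: −731a − 105b = 139;  C−A: −840a + 87b = 217.
Solving gives a = −0.22977, b = 0.27581.
Unit vector along 190° is (sin 190°, cos 190°) = (-0.1736, -0.9848).
Slope in that direction = a·(-0.1736) + b·(-0.9848) = −0.23172.
Apparent dip = arctan|0.23172| = 13.0° (true dip is 19.7°, so apparent ≤ true as expected).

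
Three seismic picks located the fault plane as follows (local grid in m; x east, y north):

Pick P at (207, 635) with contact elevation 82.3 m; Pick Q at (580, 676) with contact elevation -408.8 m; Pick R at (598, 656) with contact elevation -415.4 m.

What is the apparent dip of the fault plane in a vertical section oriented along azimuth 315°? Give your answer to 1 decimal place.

17.8°

Two edge vectors: Pick P→Pick Q = (373, 41, -491.1), Pick P→Pick R = (391, 21, -497.7).
Normal n = (Pick P→Pick Q) × (Pick P→Pick R) = (-10092.6, -6378, -8198).
So ∂z/∂x = −n_x/n_z = −1.23111 and ∂z/∂y = −n_y/n_z = −0.77799.
Unit vector along 315° is (sin 315°, cos 315°) = (-0.7071, 0.7071).
Slope in that direction = a·(-0.7071) + b·(0.7071) = 0.32040.
Apparent dip = arctan|0.32040| = 17.8° (true dip is 55.5°, so apparent ≤ true as expected).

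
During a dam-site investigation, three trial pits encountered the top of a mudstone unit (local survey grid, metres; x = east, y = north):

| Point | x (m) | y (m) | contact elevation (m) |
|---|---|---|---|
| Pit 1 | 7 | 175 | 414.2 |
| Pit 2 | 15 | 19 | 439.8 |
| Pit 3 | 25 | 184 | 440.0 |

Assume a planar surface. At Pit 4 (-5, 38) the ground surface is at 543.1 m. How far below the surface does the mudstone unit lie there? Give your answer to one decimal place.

Two edge vectors: Pit 1→Pit 2 = (8, -156, 25.6), Pit 1→Pit 3 = (18, 9, 25.8).
Normal n = (Pit 1→Pit 2) × (Pit 1→Pit 3) = (-4255.2, 254.4, 2880).
So ∂z/∂x = −n_x/n_z = 1.47750 and ∂z/∂y = −n_y/n_z = −0.08833.
Intercept c from Pit 1: 414.2 − 10.34 + 15.46 = 419.32.
At (-5, 38): z_contact = −7.39 − 3.36 + 419.32 = 408.57 m.
Depth below ground = 543.1 − 408.57 = 134.5 m.

134.5 m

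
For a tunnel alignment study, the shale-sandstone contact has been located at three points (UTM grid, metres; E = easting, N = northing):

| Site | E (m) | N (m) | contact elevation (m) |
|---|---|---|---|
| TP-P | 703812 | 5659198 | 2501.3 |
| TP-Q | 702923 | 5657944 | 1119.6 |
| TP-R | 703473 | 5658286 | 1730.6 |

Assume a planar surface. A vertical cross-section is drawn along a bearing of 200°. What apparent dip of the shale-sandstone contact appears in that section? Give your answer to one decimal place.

38.3°

Two edge vectors: TP-P→TP-Q = (-889, -1254, -1381.7), TP-P→TP-R = (-339, -912, -770.7).
Normal n = (TP-P→TP-Q) × (TP-P→TP-R) = (-293652.6, -216756, 385662).
So ∂z/∂E = −n_x/n_z = 0.76142 and ∂z/∂N = −n_y/n_z = 0.56204.
Unit vector along 200° is (sin 200°, cos 200°) = (-0.3420, -0.9397).
Slope in that direction = a·(-0.3420) + b·(-0.9397) = −0.78856.
Apparent dip = arctan|0.78856| = 38.3° (true dip is 43.4°, so apparent ≤ true as expected).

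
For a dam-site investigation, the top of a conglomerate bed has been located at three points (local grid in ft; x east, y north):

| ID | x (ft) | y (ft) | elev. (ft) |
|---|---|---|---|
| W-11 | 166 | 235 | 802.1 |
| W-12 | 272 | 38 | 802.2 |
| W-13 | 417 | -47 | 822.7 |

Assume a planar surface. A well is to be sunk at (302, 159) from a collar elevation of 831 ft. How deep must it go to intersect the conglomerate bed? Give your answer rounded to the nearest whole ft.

9 ft

Let the plane be z = a·x + b·y + c.
W-12−W-11: 106a − 197b = 0.1;  W-13−W-11: 251a − 282b = 20.6.
Solving gives a = 0.20609, b = 0.11038.
Then c = 802.1 − a·166 − b·235 = 741.95.
At (302, 159): z_contact = 62.2 + 17.6 + 741.95 = 821.7 ft.
Depth below ground = 831 − 821.7 = 9 ft.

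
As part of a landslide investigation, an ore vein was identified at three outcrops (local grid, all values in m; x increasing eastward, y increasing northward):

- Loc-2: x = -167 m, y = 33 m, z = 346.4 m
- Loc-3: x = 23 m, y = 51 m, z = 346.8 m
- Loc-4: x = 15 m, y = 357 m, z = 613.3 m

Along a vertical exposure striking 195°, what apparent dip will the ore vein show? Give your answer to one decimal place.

39.3°

Two edge vectors: Loc-2→Loc-3 = (190, 18, 0.4), Loc-2→Loc-4 = (182, 324, 266.9).
Normal n = (Loc-2→Loc-3) × (Loc-2→Loc-4) = (4674.6, -50638.2, 58284).
So ∂z/∂x = −n_x/n_z = −0.08020 and ∂z/∂y = −n_y/n_z = 0.86882.
Unit vector along 195° is (sin 195°, cos 195°) = (-0.2588, -0.9659).
Slope in that direction = a·(-0.2588) + b·(-0.9659) = −0.81846.
Apparent dip = arctan|0.81846| = 39.3° (true dip is 41.1°, so apparent ≤ true as expected).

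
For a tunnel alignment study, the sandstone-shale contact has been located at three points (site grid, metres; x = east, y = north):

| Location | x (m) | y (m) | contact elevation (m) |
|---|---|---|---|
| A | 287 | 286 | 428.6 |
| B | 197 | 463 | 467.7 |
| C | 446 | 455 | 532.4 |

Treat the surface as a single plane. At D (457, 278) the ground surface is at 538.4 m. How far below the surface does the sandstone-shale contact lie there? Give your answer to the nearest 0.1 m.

66.5 m

Two edge vectors: A→B = (-90, 177, 39.1), A→C = (159, 169, 103.8).
Normal n = (A→B) × (A→C) = (11764.7, 15558.9, -43353).
So ∂z/∂x = −n_x/n_z = 0.27137 and ∂z/∂y = −n_y/n_z = 0.35889.
Intercept c from A: 428.6 − 77.88 − 102.64 = 248.07.
At (457, 278): z_contact = 124.02 + 99.77 + 248.07 = 471.86 m.
Depth below ground = 538.4 − 471.86 = 66.5 m.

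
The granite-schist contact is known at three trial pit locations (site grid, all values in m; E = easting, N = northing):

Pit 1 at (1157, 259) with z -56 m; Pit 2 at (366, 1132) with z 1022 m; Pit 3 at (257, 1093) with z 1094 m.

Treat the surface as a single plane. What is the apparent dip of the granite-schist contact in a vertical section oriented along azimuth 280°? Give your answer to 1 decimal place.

Let the plane be z = a·E + b·N + c.
Pit 2−Pit 1: −791a + 873b = 1078;  Pit 3−Pit 1: −900a + 834b = 1150.
Solving gives a = −0.83248, b = 0.48053.
Unit vector along 280° is (sin 280°, cos 280°) = (-0.9848, 0.1736).
Slope in that direction = a·(-0.9848) + b·(0.1736) = 0.90328.
Apparent dip = arctan|0.90328| = 42.1° (true dip is 43.9°, so apparent ≤ true as expected).

42.1°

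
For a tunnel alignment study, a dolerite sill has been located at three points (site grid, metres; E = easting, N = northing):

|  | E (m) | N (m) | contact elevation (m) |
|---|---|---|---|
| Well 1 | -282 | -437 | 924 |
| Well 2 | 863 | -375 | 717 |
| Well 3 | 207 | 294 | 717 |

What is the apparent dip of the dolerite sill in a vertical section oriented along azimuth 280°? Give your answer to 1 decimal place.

Two edge vectors: Well 1→Well 2 = (1145, 62, -207), Well 1→Well 3 = (489, 731, -207).
Normal n = (Well 1→Well 2) × (Well 1→Well 3) = (138483, 135792, 806677).
So ∂z/∂E = −n_x/n_z = −0.17167 and ∂z/∂N = −n_y/n_z = −0.16834.
Unit vector along 280° is (sin 280°, cos 280°) = (-0.9848, 0.1736).
Slope in that direction = a·(-0.9848) + b·(0.1736) = 0.13983.
Apparent dip = arctan|0.13983| = 8.0° (true dip is 13.5°, so apparent ≤ true as expected).

8.0°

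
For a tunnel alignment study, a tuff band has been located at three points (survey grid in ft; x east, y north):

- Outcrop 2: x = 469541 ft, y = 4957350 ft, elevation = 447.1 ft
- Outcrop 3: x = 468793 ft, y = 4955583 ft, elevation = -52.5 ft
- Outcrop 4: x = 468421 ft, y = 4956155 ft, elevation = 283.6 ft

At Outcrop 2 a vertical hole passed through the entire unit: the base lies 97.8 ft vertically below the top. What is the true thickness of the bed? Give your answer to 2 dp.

Two edge vectors: Outcrop 2→Outcrop 3 = (-748, -1767, -499.6), Outcrop 2→Outcrop 4 = (-1120, -1195, -163.5).
Normal n = (Outcrop 2→Outcrop 3) × (Outcrop 2→Outcrop 4) = (-308117.5, 437254, -1085180).
So ∂z/∂x = −n_x/n_z = −0.28393 and ∂z/∂y = −n_y/n_z = 0.40293.
|∇z| = √(a²+b²) = 0.49292, so dip δ = arctan(0.49292) = 26.24°.
True thickness = vertical thickness × cos δ = 97.8 × cos 26.24° = 87.72 ft.

87.72 ft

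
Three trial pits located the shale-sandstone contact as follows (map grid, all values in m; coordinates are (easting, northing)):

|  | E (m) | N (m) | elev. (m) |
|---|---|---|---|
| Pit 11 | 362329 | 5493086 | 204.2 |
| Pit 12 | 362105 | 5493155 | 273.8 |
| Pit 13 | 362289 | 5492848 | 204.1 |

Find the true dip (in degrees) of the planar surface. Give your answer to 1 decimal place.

Let the plane be z = a·E + b·N + c.
Pit 12−Pit 11: −224a + 69b = 69.6;  Pit 13−Pit 11: −40a − 238b = −0.1.
Solving gives a = −0.29530, b = 0.05005.
Gradient magnitude |∇z| = √(a² + b²) = √(0.08720 + 0.00250) = 0.29951.
True dip = arctan(0.29951) = 16.7°, dipping toward E (azimuth ≈ 100°).

16.7°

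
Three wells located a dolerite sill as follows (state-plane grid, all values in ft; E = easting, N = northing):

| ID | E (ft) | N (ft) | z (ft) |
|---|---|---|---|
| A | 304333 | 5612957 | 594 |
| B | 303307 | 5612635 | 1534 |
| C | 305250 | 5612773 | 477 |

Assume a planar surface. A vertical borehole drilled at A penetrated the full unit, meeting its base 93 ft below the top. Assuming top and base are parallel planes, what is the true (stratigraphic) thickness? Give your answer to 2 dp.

Let the plane be z = a·E + b·N + c.
B−A: −1026a − 322b = 940;  C−A: 917a − 184b = −117.
Solving gives a = −0.43514, b = −1.53275.
|∇z| = √(a²+b²) = 1.59332, so dip δ = arctan(1.59332) = 57.89°.
True thickness = vertical thickness × cos δ = 93 × cos 57.89° = 49.44 ft.

49.44 ft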